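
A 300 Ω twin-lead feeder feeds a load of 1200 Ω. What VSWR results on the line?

VSWR ≈ 4

Γ = (1200 − 300)/(1200 + 300) = 0.6
VSWR = (1 + 0.6)/(1 − 0.6)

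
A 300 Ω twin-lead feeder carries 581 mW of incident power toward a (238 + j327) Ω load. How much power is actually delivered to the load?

|Γ| = |(-62 + j327)/(538 + j327)| = 0.529
|Γ|² = 0.279
P_refl = |Γ|²·P_inc = 162 mW, P_del = (1 − |Γ|²)·P_inc = 419 mW

P_delivered ≈ 419 mW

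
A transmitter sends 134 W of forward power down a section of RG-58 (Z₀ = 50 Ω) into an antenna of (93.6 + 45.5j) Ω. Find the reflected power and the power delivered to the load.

P_reflected ≈ 23.5 W; P_delivered ≈ 111 W

|Γ| = |(43.6 + j45.5)/(143.6 + j45.5)| = 0.418
|Γ|² = 0.175
P_refl = |Γ|²·P_inc = 23.5 W, P_del = (1 − |Γ|²)·P_inc = 111 W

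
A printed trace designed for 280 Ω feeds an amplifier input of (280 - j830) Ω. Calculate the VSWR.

VSWR ≈ 10.7

Γ = (Z_L − Z_0)/(Z_L + Z_0) = (0 − j830)/(560 − j830)
|Γ| = 830/1000 = 0.829
VSWR = (1 + |Γ|)/(1 − |Γ|) = 1.83/0.171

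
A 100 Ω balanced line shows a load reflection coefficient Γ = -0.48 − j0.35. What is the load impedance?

Z_L = Z_0·(1 + Γ)/(1 − Γ) = 100·(0.52 − j0.35)/(1.48 + j0.35)

Z_L ≈ 28 − j30.3 Ω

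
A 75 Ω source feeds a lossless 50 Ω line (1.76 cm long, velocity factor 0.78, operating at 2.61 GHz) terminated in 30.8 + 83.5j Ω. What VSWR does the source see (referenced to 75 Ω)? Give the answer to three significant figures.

VSWR ≈ 6.92

λ = v/f = 0.78·c / 2.61 GHz = 0.0897 m
βl = 2π·l/λ = 2π × 0.196 = 70.7°
tan(βl) = 2.85
Z_in = Z_0·(Z_L + jZ_0·tanβl)/(Z_0 + jZ_L·tanβl) = 16.3 − j52.5 Ω
Γ_s = (Z_in − Z_s)/(Z_in + Z_s) = (-58.7 − j52.5)/(91.3 − j52.5), |Γ_s| = 0.747
VSWR = (1 + |Γ_s|)/(1 − |Γ_s|)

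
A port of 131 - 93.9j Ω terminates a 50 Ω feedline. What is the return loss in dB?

Γ = (81 − j93.9)/(181 − j93.9), |Γ| = 0.608
RL = −20·log₁₀|Γ| = −20·log₁₀(0.608)

RL ≈ 4.32 dB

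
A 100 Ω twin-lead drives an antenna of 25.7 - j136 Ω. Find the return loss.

Γ = (-74.3 − j136)/(125.7 − j136), |Γ| = 0.837
RL = −20·log₁₀|Γ| = −20·log₁₀(0.837)

RL ≈ 1.55 dB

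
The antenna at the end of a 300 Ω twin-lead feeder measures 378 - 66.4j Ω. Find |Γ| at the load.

|Γ| ≈ 0.15

Γ = (Z_L − Z_0)/(Z_L + Z_0) = (78 − j66.4)/(678 − j66.4)
|Γ| = 102/681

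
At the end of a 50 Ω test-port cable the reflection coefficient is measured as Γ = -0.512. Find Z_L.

Z_L ≈ 16.1 Ω

Z_L = Z_0·(1 + Γ)/(1 − Γ) = 50·(0.488)/(1.51)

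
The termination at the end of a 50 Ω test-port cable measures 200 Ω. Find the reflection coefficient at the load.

Γ = (Z_L − Z_0)/(Z_L + Z_0) = (200 − 50)/(200 + 50) = 150/250

Γ = 0.6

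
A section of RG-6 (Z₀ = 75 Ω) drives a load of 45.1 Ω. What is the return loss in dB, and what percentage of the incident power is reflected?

RL ≈ 12.1 dB; 6.2% of incident power reflected

Γ = (45.1 − 75)/(45.1 + 75) = -0.249
RL = −20·log₁₀(0.249) = 12.1 dB
P_refl/P_inc = |Γ|² = 0.062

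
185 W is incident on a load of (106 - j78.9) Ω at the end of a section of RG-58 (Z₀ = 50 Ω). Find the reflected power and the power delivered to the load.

P_reflected ≈ 56.7 W; P_delivered ≈ 128 W

|Γ| = |(56 − j78.9)/(156 − j78.9)| = 0.553
|Γ|² = 0.306
P_refl = |Γ|²·P_inc = 56.7 W, P_del = (1 − |Γ|²)·P_inc = 128 W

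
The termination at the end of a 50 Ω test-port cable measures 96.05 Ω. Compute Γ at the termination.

Γ = 0.315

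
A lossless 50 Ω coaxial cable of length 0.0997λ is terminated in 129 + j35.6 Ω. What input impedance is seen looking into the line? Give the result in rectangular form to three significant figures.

Z_in ≈ 52.8 − j55.4 Ω

βl = 2π × 0.0997 = 35.9°
tan(βl) = tan(35.9°) = 0.724
Z_in = Z_0·(Z_L + jZ_0·tanβl)/(Z_0 + jZ_L·tanβl)
     = 50·(129 + j71.8)/(24.2 + j93.4)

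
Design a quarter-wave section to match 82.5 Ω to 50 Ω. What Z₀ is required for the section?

Z_qwt = √(Z_0·R_L) = √(50 × 82.5) = √4125

Z_qwt ≈ 64.2 Ω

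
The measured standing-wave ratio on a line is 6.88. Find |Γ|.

|Γ| ≈ 0.746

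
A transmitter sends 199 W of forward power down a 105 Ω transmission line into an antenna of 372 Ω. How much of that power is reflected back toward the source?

Γ = (372 − 105)/(372 + 105) = 0.56
|Γ|² = 0.313
P_refl = |Γ|²·P_inc = 62.4 W, P_del = (1 − |Γ|²)·P_inc = 137 W

P_reflected ≈ 62.4 W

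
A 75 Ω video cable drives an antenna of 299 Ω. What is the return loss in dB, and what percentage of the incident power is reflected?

Γ = (299 − 75)/(299 + 75) = 0.599
RL = −20·log₁₀(0.599) = 4.45 dB
P_refl/P_inc = |Γ|² = 0.359

RL ≈ 4.45 dB; 35.9% of incident power reflected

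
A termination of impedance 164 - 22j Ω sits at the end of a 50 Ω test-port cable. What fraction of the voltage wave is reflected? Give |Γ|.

|Γ| ≈ 0.54

Γ = (Z_L − Z_0)/(Z_L + Z_0) = (114 − j22)/(214 − j22)
|Γ| = 116/215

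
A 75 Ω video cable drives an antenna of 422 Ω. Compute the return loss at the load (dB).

Γ = (422 − 75)/(422 + 75) = 0.698
RL = −20·log₁₀|Γ| = −20·log₁₀(0.698)

RL ≈ 3.12 dB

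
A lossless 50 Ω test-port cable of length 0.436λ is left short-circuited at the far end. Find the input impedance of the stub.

Z_in ≈ −j21.3 Ω

βl = 2π × 0.436 = 157°
tan(βl) = -0.425
For a short-circuited stub, Z_in = jZ_0·tan(βl)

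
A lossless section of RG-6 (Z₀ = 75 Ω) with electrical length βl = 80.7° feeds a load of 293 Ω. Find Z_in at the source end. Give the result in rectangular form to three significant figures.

tan(βl) = tan(80.7°) = 6.11
Z_in = Z_0·(Z_L + jZ_0·tanβl)/(Z_0 + jZ_L·tanβl)
     = 75·(293 + j458)/(75 + j1790)

Z_in ≈ 19.7 − j11.5 Ω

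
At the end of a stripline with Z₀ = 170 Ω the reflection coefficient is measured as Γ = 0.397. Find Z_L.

Z_L = Z_0·(1 + Γ)/(1 − Γ) = 170·(1.4)/(0.603)

Z_L ≈ 394 Ω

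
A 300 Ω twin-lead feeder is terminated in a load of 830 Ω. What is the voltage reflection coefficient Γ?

Γ = 0.469

Γ = (Z_L − Z_0)/(Z_L + Z_0) = (830 − 300)/(830 + 300) = 530/1130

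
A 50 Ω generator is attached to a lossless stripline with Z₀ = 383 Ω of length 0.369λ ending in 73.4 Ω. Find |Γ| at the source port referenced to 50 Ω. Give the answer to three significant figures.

βl = 2π × 0.369 = 133°
tan(βl) = -1.08
Z_in = Z_0·(Z_L + jZ_0·tanβl)/(Z_0 + jZ_L·tanβl) = 152 − j382 Ω
Γ_s = (Z_in − Z_s)/(Z_in + Z_s) = (102 − j382)/(202 − j382), |Γ_s| = 0.915

|Γ| ≈ 0.915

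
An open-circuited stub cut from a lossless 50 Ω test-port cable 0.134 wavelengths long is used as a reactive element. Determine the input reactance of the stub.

X_in ≈ -44.6 Ω (capacitive)

βl = 2π × 0.134 = 48.2°
tan(βl) = 1.12
For an open-circuited stub, Z_in = −jZ_0·cot(βl) = −jZ_0/tan(βl)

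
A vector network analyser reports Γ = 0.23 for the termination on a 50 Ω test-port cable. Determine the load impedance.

Z_L ≈ 79.9 Ω

Z_L = Z_0·(1 + Γ)/(1 − Γ) = 50·(1.23)/(0.77)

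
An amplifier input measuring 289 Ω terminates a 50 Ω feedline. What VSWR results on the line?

Γ = (289 − 50)/(289 + 50) = 0.705
VSWR = (1 + 0.705)/(1 − 0.705)

VSWR ≈ 5.78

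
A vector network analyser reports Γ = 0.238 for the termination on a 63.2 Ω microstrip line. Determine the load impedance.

Z_L ≈ 103 Ω

Z_L = Z_0·(1 + Γ)/(1 − Γ) = 63.2·(1.24)/(0.762)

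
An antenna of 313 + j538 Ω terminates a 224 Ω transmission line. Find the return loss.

RL ≈ 2.88 dB

Γ = (89 + j538)/(537 + j538), |Γ| = 0.717
RL = −20·log₁₀|Γ| = −20·log₁₀(0.717)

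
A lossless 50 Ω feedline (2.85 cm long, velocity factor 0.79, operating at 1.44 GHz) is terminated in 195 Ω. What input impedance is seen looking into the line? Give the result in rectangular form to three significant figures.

Z_in ≈ 16.1 − j24 Ω

λ = v/f = 0.79·c / 1.44 GHz = 0.165 m
βl = 2π·l/λ = 2π × 0.173 = 62.3°
tan(βl) = tan(62.3°) = 1.91
Z_in = Z_0·(Z_L + jZ_0·tanβl)/(Z_0 + jZ_L·tanβl)
     = 50·(195 + j95.4)/(50 + j372)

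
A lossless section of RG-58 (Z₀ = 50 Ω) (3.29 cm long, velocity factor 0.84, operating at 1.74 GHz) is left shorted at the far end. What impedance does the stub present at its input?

Z_in ≈ +j346 Ω

λ = v/f = 0.84·c / 1.74 GHz = 0.145 m
βl = 2π·l/λ = 2π × 0.227 = 81.8°
tan(βl) = 6.92
For a shorted stub, Z_in = jZ_0·tan(βl)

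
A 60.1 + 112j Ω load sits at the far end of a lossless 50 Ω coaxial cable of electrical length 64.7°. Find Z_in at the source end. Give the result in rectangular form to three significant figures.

tan(βl) = tan(64.7°) = 2.12
Z_in = Z_0·(Z_L + jZ_0·tanβl)/(Z_0 + jZ_L·tanβl)
     = 50·(60.1 + j218)/(-187 + j127)

Z_in ≈ 16.1 − j47.3 Ω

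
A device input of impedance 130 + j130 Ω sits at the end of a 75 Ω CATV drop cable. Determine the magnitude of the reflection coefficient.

|Γ| ≈ 0.581

Γ = (Z_L − Z_0)/(Z_L + Z_0) = (55 + j130)/(205 + j130)
|Γ| = 141/243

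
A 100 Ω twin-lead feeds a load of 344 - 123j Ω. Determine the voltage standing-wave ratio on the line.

Γ = (Z_L − Z_0)/(Z_L + Z_0) = (244 − j123)/(444 − j123)
|Γ| = 273/461 = 0.593
VSWR = (1 + |Γ|)/(1 − |Γ|) = 1.59/0.407

VSWR ≈ 3.92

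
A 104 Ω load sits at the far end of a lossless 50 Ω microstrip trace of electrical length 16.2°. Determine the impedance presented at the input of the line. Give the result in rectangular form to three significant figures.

tan(βl) = tan(16.2°) = 0.291
Z_in = Z_0·(Z_L + jZ_0·tanβl)/(Z_0 + jZ_L·tanβl)
     = 50·(104 + j14.5)/(50 + j30.2)

Z_in ≈ 82.6 − j35.4 Ω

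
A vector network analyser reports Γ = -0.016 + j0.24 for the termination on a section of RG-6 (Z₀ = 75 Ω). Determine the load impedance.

Z_L ≈ 64.8 + j33 Ω

Z_L = Z_0·(1 + Γ)/(1 − Γ) = 75·(0.984 + j0.24)/(1.02 − j0.24)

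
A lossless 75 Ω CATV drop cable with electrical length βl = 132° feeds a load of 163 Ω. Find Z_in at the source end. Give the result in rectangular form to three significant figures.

tan(βl) = tan(132°) = -1.11
Z_in = Z_0·(Z_L + jZ_0·tanβl)/(Z_0 + jZ_L·tanβl)
     = 75·(163 − j83.3)/(75 − j181)

Z_in ≈ 53.3 + j45.4 Ω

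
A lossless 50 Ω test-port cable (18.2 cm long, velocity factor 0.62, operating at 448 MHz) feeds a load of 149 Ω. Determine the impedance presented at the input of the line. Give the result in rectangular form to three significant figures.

Z_in ≈ 70.2 + j64.9 Ω

λ = v/f = 0.62·c / 448 MHz = 0.415 m
βl = 2π·l/λ = 2π × 0.438 = 158°
tan(βl) = tan(158°) = -0.408
Z_in = Z_0·(Z_L + jZ_0·tanβl)/(Z_0 + jZ_L·tanβl)
     = 50·(149 − j20.4)/(50 − j60.8)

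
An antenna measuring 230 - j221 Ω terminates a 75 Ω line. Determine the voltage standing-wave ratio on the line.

Γ = (Z_L − Z_0)/(Z_L + Z_0) = (155 − j221)/(305 − j221)
|Γ| = 270/377 = 0.717
VSWR = (1 + |Γ|)/(1 − |Γ|) = 1.72/0.283

VSWR ≈ 6.06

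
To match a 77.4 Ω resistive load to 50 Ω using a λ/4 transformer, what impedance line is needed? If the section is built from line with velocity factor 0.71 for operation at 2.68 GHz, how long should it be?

Z_qwt ≈ 62.2 Ω; length ≈ 1.99 cm

Z_qwt = √(Z_0·R_L) = √(50 × 77.4) = √3870
λ = 0.71·c/f = 0.0795 m, so l = λ/4 = 0.0199 m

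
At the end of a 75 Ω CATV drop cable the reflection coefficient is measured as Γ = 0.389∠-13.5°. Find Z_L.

Z_L = Z_0·(1 + Γ)/(1 − Γ) = 75·(1.38 − j0.0908)/(0.622 + j0.0908)

Z_L ≈ 161 − j34.5 Ω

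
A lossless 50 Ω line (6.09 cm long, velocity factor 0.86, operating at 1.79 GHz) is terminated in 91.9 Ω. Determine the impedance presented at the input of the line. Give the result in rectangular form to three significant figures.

λ = v/f = 0.86·c / 1.79 GHz = 0.144 m
βl = 2π·l/λ = 2π × 0.423 = 152°
tan(βl) = tan(152°) = -0.529
Z_in = Z_0·(Z_L + jZ_0·tanβl)/(Z_0 + jZ_L·tanβl)
     = 50·(91.9 − j26.5)/(50 − j48.6)

Z_in ≈ 60.4 + j32.3 Ω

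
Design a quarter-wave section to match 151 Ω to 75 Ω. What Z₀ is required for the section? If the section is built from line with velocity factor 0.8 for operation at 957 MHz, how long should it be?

Z_qwt ≈ 106 Ω; length ≈ 6.27 cm

Z_qwt = √(Z_0·R_L) = √(75 × 151) = √11320
λ = 0.8·c/f = 0.251 m, so l = λ/4 = 0.0627 m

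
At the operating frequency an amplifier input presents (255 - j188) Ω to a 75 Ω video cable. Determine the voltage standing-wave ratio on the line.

VSWR ≈ 5.36

Γ = (Z_L − Z_0)/(Z_L + Z_0) = (180 − j188)/(330 − j188)
|Γ| = 260/380 = 0.685
VSWR = (1 + |Γ|)/(1 − |Γ|) = 1.69/0.315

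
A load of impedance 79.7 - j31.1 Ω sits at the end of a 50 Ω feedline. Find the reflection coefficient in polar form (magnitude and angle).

Γ ≈ 0.322 ∠ -32.8°

Γ = (Z_L − Z_0)/(Z_L + Z_0) = (29.7 − j31.1)/(129.7 − j31.1)
|Γ| = 43/133 = 0.322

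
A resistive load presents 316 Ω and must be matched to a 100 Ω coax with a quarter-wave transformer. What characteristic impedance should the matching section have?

Z_qwt ≈ 178 Ω

Z_qwt = √(Z_0·R_L) = √(100 × 316) = √31600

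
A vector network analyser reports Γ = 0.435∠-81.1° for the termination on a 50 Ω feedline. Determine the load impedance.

Z_L = Z_0·(1 + Γ)/(1 − Γ) = 50·(1.07 − j0.43)/(0.933 + j0.43)

Z_L ≈ 38.4 − j40.8 Ω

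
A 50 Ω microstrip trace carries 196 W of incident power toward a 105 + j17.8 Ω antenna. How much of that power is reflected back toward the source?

|Γ| = |(55 + j17.8)/(155 + j17.8)| = 0.371
|Γ|² = 0.137
P_refl = |Γ|²·P_inc = 26.9 W, P_del = (1 − |Γ|²)·P_inc = 169 W

P_reflected ≈ 26.9 W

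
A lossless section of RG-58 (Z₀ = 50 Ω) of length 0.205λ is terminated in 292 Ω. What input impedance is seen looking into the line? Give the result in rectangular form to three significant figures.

βl = 2π × 0.205 = 73.8°
tan(βl) = tan(73.8°) = 3.44
Z_in = Z_0·(Z_L + jZ_0·tanβl)/(Z_0 + jZ_L·tanβl)
     = 50·(292 + j172)/(50 + j1010)

Z_in ≈ 9.26 − j14.1 Ω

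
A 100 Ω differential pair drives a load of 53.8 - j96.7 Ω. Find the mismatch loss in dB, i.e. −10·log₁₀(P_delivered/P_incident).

Γ = (-46.2 − j96.7)/(153.8 − j96.7), |Γ| = 0.59
|Γ|² = 0.348, so P_del/P_inc = 1 − |Γ|² = 0.652
ML = −10·log₁₀(1 − |Γ|²)

mismatch loss ≈ 1.86 dB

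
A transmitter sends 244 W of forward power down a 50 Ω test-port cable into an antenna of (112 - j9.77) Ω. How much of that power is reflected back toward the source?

P_reflected ≈ 36.5 W

|Γ| = |(62 − j9.77)/(162 − j9.77)| = 0.387
|Γ|² = 0.15
P_refl = |Γ|²·P_inc = 36.5 W, P_del = (1 − |Γ|²)·P_inc = 208 W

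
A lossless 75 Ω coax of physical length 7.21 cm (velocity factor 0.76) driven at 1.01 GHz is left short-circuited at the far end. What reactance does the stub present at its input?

λ = v/f = 0.76·c / 1.01 GHz = 0.226 m
βl = 2π·l/λ = 2π × 0.319 = 115°
tan(βl) = -2.15
For a short-circuited stub, Z_in = jZ_0·tan(βl)

X_in ≈ -161 Ω (capacitive)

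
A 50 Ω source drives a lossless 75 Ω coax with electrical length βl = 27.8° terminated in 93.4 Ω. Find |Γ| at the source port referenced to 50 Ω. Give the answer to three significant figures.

tan(βl) = 0.527
Z_in = Z_0·(Z_L + jZ_0·tanβl)/(Z_0 + jZ_L·tanβl) = 83.4 − j15.2 Ω
Γ_s = (Z_in − Z_s)/(Z_in + Z_s) = (33.4 − j15.2)/(133 − j15.2), |Γ_s| = 0.273

|Γ| ≈ 0.273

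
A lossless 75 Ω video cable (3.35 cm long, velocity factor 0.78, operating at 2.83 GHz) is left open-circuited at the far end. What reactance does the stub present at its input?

λ = v/f = 0.78·c / 2.83 GHz = 0.0827 m
βl = 2π·l/λ = 2π × 0.405 = 146°
tan(βl) = -0.678
For an open-circuited stub, Z_in = −jZ_0·cot(βl) = −jZ_0/tan(βl)

X_in ≈ 111 Ω (inductive)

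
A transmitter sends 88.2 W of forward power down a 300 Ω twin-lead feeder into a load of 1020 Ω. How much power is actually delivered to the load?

P_delivered ≈ 62 W

Γ = (1020 − 300)/(1020 + 300) = 0.545
|Γ|² = 0.298
P_refl = |Γ|²·P_inc = 26.2 W, P_del = (1 − |Γ|²)·P_inc = 62 W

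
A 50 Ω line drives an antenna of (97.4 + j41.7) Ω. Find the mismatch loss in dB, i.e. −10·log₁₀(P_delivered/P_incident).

mismatch loss ≈ 0.808 dB

Γ = (47.4 + j41.7)/(147.4 + j41.7), |Γ| = 0.412
|Γ|² = 0.17, so P_del/P_inc = 1 − |Γ|² = 0.83
ML = −10·log₁₀(1 − |Γ|²)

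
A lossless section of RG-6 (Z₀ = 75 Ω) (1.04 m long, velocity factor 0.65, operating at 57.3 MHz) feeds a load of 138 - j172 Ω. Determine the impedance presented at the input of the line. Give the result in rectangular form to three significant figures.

λ = v/f = 0.65·c / 57.3 MHz = 3.4 m
βl = 2π·l/λ = 2π × 0.306 = 110°
tan(βl) = tan(110°) = -2.75
Z_in = Z_0·(Z_L + jZ_0·tanβl)/(Z_0 + jZ_L·tanβl)
     = 75·(138 − j378)/(-397 − j379)

Z_in ≈ 22 + j50.4 Ω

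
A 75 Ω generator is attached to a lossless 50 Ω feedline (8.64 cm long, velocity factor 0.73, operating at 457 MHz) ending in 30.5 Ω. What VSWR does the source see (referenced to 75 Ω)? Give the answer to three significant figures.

VSWR ≈ 1.49

λ = v/f = 0.73·c / 457 MHz = 0.479 m
βl = 2π·l/λ = 2π × 0.18 = 64.9°
tan(βl) = 2.14
Z_in = Z_0·(Z_L + jZ_0·tanβl)/(Z_0 + jZ_L·tanβl) = 62.9 + j24.9 Ω
Γ_s = (Z_in − Z_s)/(Z_in + Z_s) = (-12.1 + j24.9)/(138 + j24.9), |Γ_s| = 0.197
VSWR = (1 + |Γ_s|)/(1 − |Γ_s|)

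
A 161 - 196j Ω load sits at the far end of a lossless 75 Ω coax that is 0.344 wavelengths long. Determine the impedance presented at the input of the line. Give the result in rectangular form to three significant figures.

βl = 2π × 0.344 = 124°
tan(βl) = tan(124°) = -1.49
Z_in = Z_0·(Z_L + jZ_0·tanβl)/(Z_0 + jZ_L·tanβl)
     = 75·(161 − j308)/(-217 − j240)

Z_in ≈ 27.8 + j75.5 Ω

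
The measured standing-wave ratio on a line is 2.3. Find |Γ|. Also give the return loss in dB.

|Γ| ≈ 0.394; return loss ≈ 8.09 dB

|Γ| = (S − 1)/(S + 1) = (2.3 − 1)/(2.3 + 1) = 1.3/3.3
RL = −20·log₁₀|Γ| = −20·log₁₀(0.394)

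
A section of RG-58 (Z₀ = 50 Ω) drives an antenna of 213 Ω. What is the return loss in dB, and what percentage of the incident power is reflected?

RL ≈ 4.16 dB; 38.4% of incident power reflected

Γ = (213 − 50)/(213 + 50) = 0.62
RL = −20·log₁₀(0.62) = 4.16 dB
P_refl/P_inc = |Γ|² = 0.384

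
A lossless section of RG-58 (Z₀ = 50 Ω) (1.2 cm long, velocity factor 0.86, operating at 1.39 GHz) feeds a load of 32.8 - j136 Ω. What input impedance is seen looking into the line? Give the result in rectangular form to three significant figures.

Z_in ≈ 8.12 − j53.8 Ω

λ = v/f = 0.86·c / 1.39 GHz = 0.186 m
βl = 2π·l/λ = 2π × 0.0647 = 23.3°
tan(βl) = tan(23.3°) = 0.43
Z_in = Z_0·(Z_L + jZ_0·tanβl)/(Z_0 + jZ_L·tanβl)
     = 50·(32.8 − j114)/(108 + j14.1)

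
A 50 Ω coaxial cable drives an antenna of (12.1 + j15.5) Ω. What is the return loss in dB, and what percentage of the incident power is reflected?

Γ = (-37.9 + j15.5)/(62.1 + j15.5), |Γ| = 0.64
RL = −20·log₁₀(0.64) = 3.88 dB
P_refl/P_inc = |Γ|² = 0.409

RL ≈ 3.88 dB; 40.9% of incident power reflected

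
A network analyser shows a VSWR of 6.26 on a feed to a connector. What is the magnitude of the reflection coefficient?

|Γ| = (S − 1)/(S + 1) = (6.26 − 1)/(6.26 + 1) = 5.26/7.26

|Γ| ≈ 0.725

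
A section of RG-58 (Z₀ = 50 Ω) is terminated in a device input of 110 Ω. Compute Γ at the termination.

Γ = (Z_L − Z_0)/(Z_L + Z_0) = (110 − 50)/(110 + 50) = 60/160

Γ = 0.375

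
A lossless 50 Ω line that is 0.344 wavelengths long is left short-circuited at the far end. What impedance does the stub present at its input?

Z_in ≈ −j74.6 Ω

βl = 2π × 0.344 = 124°
tan(βl) = -1.49
For a short-circuited stub, Z_in = jZ_0·tan(βl)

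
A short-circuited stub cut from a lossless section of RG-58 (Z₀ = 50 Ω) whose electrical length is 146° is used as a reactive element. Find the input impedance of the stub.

tan(βl) = -0.675
For a short-circuited stub, Z_in = jZ_0·tan(βl)

Z_in ≈ −j33.7 Ω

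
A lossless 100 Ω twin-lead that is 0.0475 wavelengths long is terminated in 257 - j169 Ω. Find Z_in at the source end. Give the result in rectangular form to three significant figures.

βl = 2π × 0.0475 = 17.1°
tan(βl) = tan(17.1°) = 0.308
Z_in = Z_0·(Z_L + jZ_0·tanβl)/(Z_0 + jZ_L·tanβl)
     = 100·(257 − j138)/(152 + j79.1)

Z_in ≈ 95.8 − j141 Ω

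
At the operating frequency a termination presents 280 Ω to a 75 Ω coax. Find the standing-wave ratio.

VSWR ≈ 3.73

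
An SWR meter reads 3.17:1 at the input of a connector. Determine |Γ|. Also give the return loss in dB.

|Γ| = (S − 1)/(S + 1) = (3.17 − 1)/(3.17 + 1) = 2.17/4.17
RL = −20·log₁₀|Γ| = −20·log₁₀(0.52)

|Γ| ≈ 0.52; return loss ≈ 5.67 dB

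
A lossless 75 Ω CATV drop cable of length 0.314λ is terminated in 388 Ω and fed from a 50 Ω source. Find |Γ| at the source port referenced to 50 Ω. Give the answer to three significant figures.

βl = 2π × 0.314 = 113°
tan(βl) = -2.35
Z_in = Z_0·(Z_L + jZ_0·tanβl)/(Z_0 + jZ_L·tanβl) = 17 + j30.5 Ω
Γ_s = (Z_in − Z_s)/(Z_in + Z_s) = (-33 + j30.5)/(67 + j30.5), |Γ_s| = 0.61

|Γ| ≈ 0.61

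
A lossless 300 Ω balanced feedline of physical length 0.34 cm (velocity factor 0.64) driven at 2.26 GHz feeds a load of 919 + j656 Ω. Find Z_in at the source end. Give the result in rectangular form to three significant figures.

Z_in ≈ 1210 − j495 Ω

λ = v/f = 0.64·c / 2.26 GHz = 0.085 m
βl = 2π·l/λ = 2π × 0.04 = 14.4°
tan(βl) = tan(14.4°) = 0.257
Z_in = Z_0·(Z_L + jZ_0·tanβl)/(Z_0 + jZ_L·tanβl)
     = 300·(919 + j733)/(131 + j236)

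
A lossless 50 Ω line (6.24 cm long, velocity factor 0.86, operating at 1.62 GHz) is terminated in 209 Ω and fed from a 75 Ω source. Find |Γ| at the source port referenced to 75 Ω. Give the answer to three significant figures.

λ = v/f = 0.86·c / 1.62 GHz = 0.159 m
βl = 2π·l/λ = 2π × 0.392 = 141°
tan(βl) = -0.808
Z_in = Z_0·(Z_L + jZ_0·tanβl)/(Z_0 + jZ_L·tanβl) = 27.8 + j53.6 Ω
Γ_s = (Z_in − Z_s)/(Z_in + Z_s) = (-47.2 + j53.6)/(103 + j53.6), |Γ_s| = 0.616

|Γ| ≈ 0.616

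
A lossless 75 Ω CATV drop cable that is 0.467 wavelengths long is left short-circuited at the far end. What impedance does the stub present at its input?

βl = 2π × 0.467 = 168°
tan(βl) = -0.21
For a short-circuited stub, Z_in = jZ_0·tan(βl)

Z_in ≈ −j15.8 Ω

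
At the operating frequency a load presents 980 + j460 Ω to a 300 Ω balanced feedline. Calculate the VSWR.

VSWR ≈ 4.05

Γ = (Z_L − Z_0)/(Z_L + Z_0) = (680 + j460)/(1280 + j460)
|Γ| = 821/1360 = 0.604
VSWR = (1 + |Γ|)/(1 − |Γ|) = 1.6/0.396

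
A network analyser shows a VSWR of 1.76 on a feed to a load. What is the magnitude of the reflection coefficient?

|Γ| = (S − 1)/(S + 1) = (1.76 − 1)/(1.76 + 1) = 0.76/2.76

|Γ| ≈ 0.275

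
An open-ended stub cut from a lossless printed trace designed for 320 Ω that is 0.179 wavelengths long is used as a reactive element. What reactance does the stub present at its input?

X_in ≈ -153 Ω (capacitive)

βl = 2π × 0.179 = 64.4°
tan(βl) = 2.09
For an open-ended stub, Z_in = −jZ_0·cot(βl) = −jZ_0/tan(βl)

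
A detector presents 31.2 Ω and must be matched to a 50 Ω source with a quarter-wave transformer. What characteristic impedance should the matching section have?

Z_qwt = √(Z_0·R_L) = √(50 × 31.2) = √1560

Z_qwt ≈ 39.5 Ω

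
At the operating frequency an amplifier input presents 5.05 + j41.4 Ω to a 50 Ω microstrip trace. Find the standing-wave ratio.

VSWR ≈ 16.7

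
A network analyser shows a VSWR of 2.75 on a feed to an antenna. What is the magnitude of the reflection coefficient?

|Γ| ≈ 0.467

|Γ| = (S − 1)/(S + 1) = (2.75 − 1)/(2.75 + 1) = 1.75/3.75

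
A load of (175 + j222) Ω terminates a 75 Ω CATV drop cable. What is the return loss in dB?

Γ = (100 + j222)/(250 + j222), |Γ| = 0.728
RL = −20·log₁₀|Γ| = −20·log₁₀(0.728)

RL ≈ 2.75 dB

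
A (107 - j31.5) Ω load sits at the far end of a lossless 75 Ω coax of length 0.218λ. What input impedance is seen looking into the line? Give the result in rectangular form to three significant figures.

βl = 2π × 0.218 = 78.5°
tan(βl) = tan(78.5°) = 4.91
Z_in = Z_0·(Z_L + jZ_0·tanβl)/(Z_0 + jZ_L·tanβl)
     = 75·(107 + j336)/(230 + j525)

Z_in ≈ 46 + j4.81 Ω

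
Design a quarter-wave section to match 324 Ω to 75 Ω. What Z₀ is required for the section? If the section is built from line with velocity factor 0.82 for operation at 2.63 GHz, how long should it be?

Z_qwt ≈ 156 Ω; length ≈ 2.34 cm

Z_qwt = √(Z_0·R_L) = √(75 × 324) = √24300
λ = 0.82·c/f = 0.0935 m, so l = λ/4 = 0.0234 m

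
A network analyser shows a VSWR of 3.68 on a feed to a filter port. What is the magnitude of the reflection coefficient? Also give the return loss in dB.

|Γ| ≈ 0.573; return loss ≈ 4.84 dB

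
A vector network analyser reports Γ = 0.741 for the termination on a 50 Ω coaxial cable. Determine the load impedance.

Z_L = Z_0·(1 + Γ)/(1 − Γ) = 50·(1.74)/(0.259)

Z_L ≈ 336 Ω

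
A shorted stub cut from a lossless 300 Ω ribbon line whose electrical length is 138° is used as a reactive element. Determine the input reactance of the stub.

tan(βl) = -0.9
For a shorted stub, Z_in = jZ_0·tan(βl)

X_in ≈ -270 Ω (capacitive)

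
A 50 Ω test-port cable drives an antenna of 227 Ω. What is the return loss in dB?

RL ≈ 3.89 dB

Γ = (227 − 50)/(227 + 50) = 0.639
RL = −20·log₁₀|Γ| = −20·log₁₀(0.639)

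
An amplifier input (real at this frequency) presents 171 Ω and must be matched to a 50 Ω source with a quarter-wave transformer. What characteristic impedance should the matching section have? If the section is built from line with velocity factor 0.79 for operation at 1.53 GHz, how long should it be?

Z_qwt = √(Z_0·R_L) = √(50 × 171) = √8550
λ = 0.79·c/f = 0.155 m, so l = λ/4 = 0.0387 m

Z_qwt ≈ 92.5 Ω; length ≈ 3.87 cm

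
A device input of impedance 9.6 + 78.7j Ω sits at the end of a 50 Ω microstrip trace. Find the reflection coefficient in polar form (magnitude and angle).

Γ ≈ 0.896 ∠ 64.3°

Γ = (Z_L − Z_0)/(Z_L + Z_0) = (-40.4 + j78.7)/(59.6 + j78.7)
|Γ| = 88.5/98.7 = 0.896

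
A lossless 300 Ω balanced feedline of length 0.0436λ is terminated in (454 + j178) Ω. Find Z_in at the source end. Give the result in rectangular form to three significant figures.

Z_in ≈ 560 + j29.1 Ω

βl = 2π × 0.0436 = 15.7°
tan(βl) = tan(15.7°) = 0.281
Z_in = Z_0·(Z_L + jZ_0·tanβl)/(Z_0 + jZ_L·tanβl)
     = 300·(454 + j262)/(250 + j128)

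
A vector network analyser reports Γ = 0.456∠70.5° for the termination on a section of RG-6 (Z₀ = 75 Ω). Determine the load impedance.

Z_L ≈ 65.7 + j71.4 Ω

Z_L = Z_0·(1 + Γ)/(1 − Γ) = 75·(1.15 + j0.43)/(0.848 − j0.43)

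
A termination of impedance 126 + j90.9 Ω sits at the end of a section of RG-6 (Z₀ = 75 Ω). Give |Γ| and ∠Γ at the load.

Γ ≈ 0.472 ∠ 36.4°

Γ = (Z_L − Z_0)/(Z_L + Z_0) = (51 + j90.9)/(201 + j90.9)
|Γ| = 104/221 = 0.472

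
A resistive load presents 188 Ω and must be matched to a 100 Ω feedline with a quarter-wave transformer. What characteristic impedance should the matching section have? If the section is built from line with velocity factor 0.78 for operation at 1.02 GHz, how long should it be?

Z_qwt ≈ 137 Ω; length ≈ 5.74 cm

Z_qwt = √(Z_0·R_L) = √(100 × 188) = √18800
λ = 0.78·c/f = 0.229 m, so l = λ/4 = 0.0574 m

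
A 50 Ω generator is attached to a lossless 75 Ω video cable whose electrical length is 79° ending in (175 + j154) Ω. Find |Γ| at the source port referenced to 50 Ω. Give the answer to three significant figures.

|Γ| ≈ 0.556

tan(βl) = 5.14
Z_in = Z_0·(Z_L + jZ_0·tanβl)/(Z_0 + jZ_L·tanβl) = 20.4 − j30.8 Ω
Γ_s = (Z_in − Z_s)/(Z_in + Z_s) = (-29.6 − j30.8)/(70.4 − j30.8), |Γ_s| = 0.556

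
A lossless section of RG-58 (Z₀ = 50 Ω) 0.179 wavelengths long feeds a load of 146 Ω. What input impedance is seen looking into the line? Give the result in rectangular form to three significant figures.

Z_in ≈ 20.5 − j20.6 Ω

βl = 2π × 0.179 = 64.4°
tan(βl) = tan(64.4°) = 2.09
Z_in = Z_0·(Z_L + jZ_0·tanβl)/(Z_0 + jZ_L·tanβl)
     = 50·(146 + j105)/(50 + j305)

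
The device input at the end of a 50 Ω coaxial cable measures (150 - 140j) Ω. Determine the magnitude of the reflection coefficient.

|Γ| ≈ 0.705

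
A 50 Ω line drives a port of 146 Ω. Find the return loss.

RL ≈ 6.2 dB

Γ = (146 − 50)/(146 + 50) = 0.49
RL = −20·log₁₀|Γ| = −20·log₁₀(0.49)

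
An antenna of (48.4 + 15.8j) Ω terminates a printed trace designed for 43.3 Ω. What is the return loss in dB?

Γ = (5.1 + j15.8)/(91.7 + j15.8), |Γ| = 0.178
RL = −20·log₁₀|Γ| = −20·log₁₀(0.178)

RL ≈ 15 dB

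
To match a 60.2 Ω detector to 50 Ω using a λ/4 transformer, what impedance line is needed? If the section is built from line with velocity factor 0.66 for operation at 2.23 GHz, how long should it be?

Z_qwt = √(Z_0·R_L) = √(50 × 60.2) = √3010
λ = 0.66·c/f = 0.0888 m, so l = λ/4 = 0.0222 m

Z_qwt ≈ 54.9 Ω; length ≈ 2.22 cm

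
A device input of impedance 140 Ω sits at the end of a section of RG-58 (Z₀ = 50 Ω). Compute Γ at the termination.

Γ = 0.474

Γ = (Z_L − Z_0)/(Z_L + Z_0) = (140 − 50)/(140 + 50) = 90/190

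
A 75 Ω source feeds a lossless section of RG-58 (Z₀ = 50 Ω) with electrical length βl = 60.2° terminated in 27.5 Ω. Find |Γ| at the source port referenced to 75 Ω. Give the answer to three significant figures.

|Γ| ≈ 0.263

tan(βl) = 1.75
Z_in = Z_0·(Z_L + jZ_0·tanβl)/(Z_0 + jZ_L·tanβl) = 57.9 + j31.7 Ω
Γ_s = (Z_in − Z_s)/(Z_in + Z_s) = (-17.1 + j31.7)/(133 + j31.7), |Γ_s| = 0.263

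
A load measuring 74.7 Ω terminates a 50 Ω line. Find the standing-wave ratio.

VSWR ≈ 1.49

For a purely resistive load, VSWR = R_L/Z_0 or Z_0/R_L (whichever > 1) = 74.7/50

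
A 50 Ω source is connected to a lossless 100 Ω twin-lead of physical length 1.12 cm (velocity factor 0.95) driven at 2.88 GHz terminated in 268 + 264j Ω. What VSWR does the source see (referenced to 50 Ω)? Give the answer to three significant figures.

VSWR ≈ 8.96

λ = v/f = 0.95·c / 2.88 GHz = 0.099 m
βl = 2π·l/λ = 2π × 0.113 = 40.7°
tan(βl) = 0.861
Z_in = Z_0·(Z_L + jZ_0·tanβl)/(Z_0 + jZ_L·tanβl) = 67.1 − j153 Ω
Γ_s = (Z_in − Z_s)/(Z_in + Z_s) = (17.1 − j153)/(117 − j153), |Γ_s| = 0.799
VSWR = (1 + |Γ_s|)/(1 − |Γ_s|)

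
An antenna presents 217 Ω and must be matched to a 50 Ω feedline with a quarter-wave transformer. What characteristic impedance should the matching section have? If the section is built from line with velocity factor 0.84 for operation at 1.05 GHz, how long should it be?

Z_qwt ≈ 104 Ω; length ≈ 6 cm

Z_qwt = √(Z_0·R_L) = √(50 × 217) = √10850
λ = 0.84·c/f = 0.24 m, so l = λ/4 = 0.06 m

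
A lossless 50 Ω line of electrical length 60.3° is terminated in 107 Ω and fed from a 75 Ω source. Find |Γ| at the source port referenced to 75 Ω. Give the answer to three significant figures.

tan(βl) = 1.75
Z_in = Z_0·(Z_L + jZ_0·tanβl)/(Z_0 + jZ_L·tanβl) = 28.9 − j20.8 Ω
Γ_s = (Z_in − Z_s)/(Z_in + Z_s) = (-46.1 − j20.8)/(104 − j20.8), |Γ_s| = 0.477

|Γ| ≈ 0.477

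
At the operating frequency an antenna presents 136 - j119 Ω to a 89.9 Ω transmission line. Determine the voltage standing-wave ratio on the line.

VSWR ≈ 3

Γ = (Z_L − Z_0)/(Z_L + Z_0) = (46.1 − j119)/(225.9 − j119)
|Γ| = 128/255 = 0.5
VSWR = (1 + |Γ|)/(1 − |Γ|) = 1.5/0.5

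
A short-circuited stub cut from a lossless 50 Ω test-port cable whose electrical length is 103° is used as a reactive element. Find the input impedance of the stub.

tan(βl) = -4.33
For a short-circuited stub, Z_in = jZ_0·tan(βl)

Z_in ≈ −j217 Ω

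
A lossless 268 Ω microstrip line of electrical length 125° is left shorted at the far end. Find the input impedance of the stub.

Z_in ≈ −j383 Ω

tan(βl) = -1.43
For a shorted stub, Z_in = jZ_0·tan(βl)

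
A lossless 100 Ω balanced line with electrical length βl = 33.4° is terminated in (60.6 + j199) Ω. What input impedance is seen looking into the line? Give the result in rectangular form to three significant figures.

tan(βl) = tan(33.4°) = 0.659
Z_in = Z_0·(Z_L + jZ_0·tanβl)/(Z_0 + jZ_L·tanβl)
     = 100·(60.6 + j265)/(-31.2 + j40)

Z_in ≈ 338 − j416 Ω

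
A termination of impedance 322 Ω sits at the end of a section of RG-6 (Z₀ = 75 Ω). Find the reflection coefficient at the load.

Γ = (Z_L − Z_0)/(Z_L + Z_0) = (322 − 75)/(322 + 75) = 247/397

Γ = 0.622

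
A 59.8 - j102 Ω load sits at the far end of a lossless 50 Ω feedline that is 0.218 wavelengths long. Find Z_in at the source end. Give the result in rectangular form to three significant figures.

Z_in ≈ 9.63 + j7.88 Ω

βl = 2π × 0.218 = 78.5°
tan(βl) = tan(78.5°) = 4.91
Z_in = Z_0·(Z_L + jZ_0·tanβl)/(Z_0 + jZ_L·tanβl)
     = 50·(59.8 + j143)/(550 + j293)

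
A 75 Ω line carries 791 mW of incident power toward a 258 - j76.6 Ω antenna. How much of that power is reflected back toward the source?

|Γ| = |(183 − j76.6)/(333 − j76.6)| = 0.581
|Γ|² = 0.337
P_refl = |Γ|²·P_inc = 267 mW, P_del = (1 − |Γ|²)·P_inc = 524 mW

P_reflected ≈ 267 mW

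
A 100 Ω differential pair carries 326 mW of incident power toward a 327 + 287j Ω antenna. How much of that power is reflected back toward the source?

P_reflected ≈ 165 mW

|Γ| = |(227 + j287)/(427 + j287)| = 0.711
|Γ|² = 0.506
P_refl = |Γ|²·P_inc = 165 mW, P_del = (1 − |Γ|²)·P_inc = 161 mW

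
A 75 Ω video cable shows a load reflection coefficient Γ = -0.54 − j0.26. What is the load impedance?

Z_L = Z_0·(1 + Γ)/(1 − Γ) = 75·(0.46 − j0.26)/(1.54 + j0.26)

Z_L ≈ 19.7 − j16 Ω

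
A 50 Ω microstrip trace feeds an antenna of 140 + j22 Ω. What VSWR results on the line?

VSWR ≈ 2.88

Γ = (Z_L − Z_0)/(Z_L + Z_0) = (90 + j22)/(190 + j22)
|Γ| = 92.6/191 = 0.484
VSWR = (1 + |Γ|)/(1 − |Γ|) = 1.48/0.516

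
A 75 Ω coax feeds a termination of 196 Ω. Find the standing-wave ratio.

Γ = (196 − 75)/(196 + 75) = 0.446
VSWR = (1 + 0.446)/(1 − 0.446)

VSWR ≈ 2.61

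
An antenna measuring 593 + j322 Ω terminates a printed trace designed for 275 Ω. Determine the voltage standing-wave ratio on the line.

VSWR ≈ 2.91

Γ = (Z_L − Z_0)/(Z_L + Z_0) = (318 + j322)/(868 + j322)
|Γ| = 453/926 = 0.489
VSWR = (1 + |Γ|)/(1 − |Γ|) = 1.49/0.511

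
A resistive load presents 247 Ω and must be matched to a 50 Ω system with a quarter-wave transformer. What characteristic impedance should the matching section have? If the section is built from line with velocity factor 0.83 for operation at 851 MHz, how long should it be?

Z_qwt = √(Z_0·R_L) = √(50 × 247) = √12350
λ = 0.83·c/f = 0.293 m, so l = λ/4 = 0.0731 m

Z_qwt ≈ 111 Ω; length ≈ 7.31 cm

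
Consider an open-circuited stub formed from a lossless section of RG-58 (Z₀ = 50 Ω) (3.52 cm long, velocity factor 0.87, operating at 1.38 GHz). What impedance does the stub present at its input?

Z_in ≈ −j21.2 Ω

λ = v/f = 0.87·c / 1.38 GHz = 0.189 m
βl = 2π·l/λ = 2π × 0.186 = 67°
tan(βl) = 2.36
For an open-circuited stub, Z_in = −jZ_0·cot(βl) = −jZ_0/tan(βl)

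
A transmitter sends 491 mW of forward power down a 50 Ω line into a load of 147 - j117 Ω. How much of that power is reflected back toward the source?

|Γ| = |(97 − j117)/(197 − j117)| = 0.663
|Γ|² = 0.44
P_refl = |Γ|²·P_inc = 216 mW, P_del = (1 − |Γ|²)·P_inc = 275 mW

P_reflected ≈ 216 mW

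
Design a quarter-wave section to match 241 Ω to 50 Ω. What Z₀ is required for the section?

Z_qwt = √(Z_0·R_L) = √(50 × 241) = √12050

Z_qwt ≈ 110 Ω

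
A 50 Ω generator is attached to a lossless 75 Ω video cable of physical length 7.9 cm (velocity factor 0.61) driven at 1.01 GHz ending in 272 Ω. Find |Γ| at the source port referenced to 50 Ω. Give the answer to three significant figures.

λ = v/f = 0.61·c / 1.01 GHz = 0.181 m
βl = 2π·l/λ = 2π × 0.436 = 157°
tan(βl) = -0.425
Z_in = Z_0·(Z_L + jZ_0·tanβl)/(Z_0 + jZ_L·tanβl) = 95.1 + j115 Ω
Γ_s = (Z_in − Z_s)/(Z_in + Z_s) = (45.1 + j115)/(145 + j115), |Γ_s| = 0.666

|Γ| ≈ 0.666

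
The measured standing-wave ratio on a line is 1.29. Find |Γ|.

|Γ| = (S − 1)/(S + 1) = (1.29 − 1)/(1.29 + 1) = 0.29/2.29

|Γ| ≈ 0.127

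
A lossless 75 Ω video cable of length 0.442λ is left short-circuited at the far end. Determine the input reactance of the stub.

βl = 2π × 0.442 = 159°
tan(βl) = -0.381
For a short-circuited stub, Z_in = jZ_0·tan(βl)

X_in ≈ -28.6 Ω (capacitive)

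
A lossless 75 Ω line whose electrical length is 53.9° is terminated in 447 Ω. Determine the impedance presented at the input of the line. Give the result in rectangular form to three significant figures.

tan(βl) = tan(53.9°) = 1.37
Z_in = Z_0·(Z_L + jZ_0·tanβl)/(Z_0 + jZ_L·tanβl)
     = 75·(447 + j103)/(75 + j613)

Z_in ≈ 19 − j52.4 Ω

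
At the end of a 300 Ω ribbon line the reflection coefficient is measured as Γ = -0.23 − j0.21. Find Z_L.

Z_L = Z_0·(1 + Γ)/(1 − Γ) = 300·(0.77 − j0.21)/(1.23 + j0.21)

Z_L ≈ 174 − j80.9 Ω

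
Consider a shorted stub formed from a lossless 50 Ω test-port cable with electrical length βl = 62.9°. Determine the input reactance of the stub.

tan(βl) = 1.95
For a shorted stub, Z_in = jZ_0·tan(βl)

X_in ≈ 97.7 Ω (inductive)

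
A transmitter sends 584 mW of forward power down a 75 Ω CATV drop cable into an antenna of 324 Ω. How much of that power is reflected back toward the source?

P_reflected ≈ 227 mW

Γ = (324 − 75)/(324 + 75) = 0.624
|Γ|² = 0.389
P_refl = |Γ|²·P_inc = 227 mW, P_del = (1 − |Γ|²)·P_inc = 357 mW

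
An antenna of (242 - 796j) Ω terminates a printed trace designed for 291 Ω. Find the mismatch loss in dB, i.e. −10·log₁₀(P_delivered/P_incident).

Γ = (-49 − j796)/(533 − j796), |Γ| = 0.832
|Γ|² = 0.693, so P_del/P_inc = 1 − |Γ|² = 0.307
ML = −10·log₁₀(1 − |Γ|²)

mismatch loss ≈ 5.13 dB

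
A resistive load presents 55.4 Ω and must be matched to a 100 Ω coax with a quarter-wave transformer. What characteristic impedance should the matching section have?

Z_qwt = √(Z_0·R_L) = √(100 × 55.4) = √5540

Z_qwt ≈ 74.4 Ω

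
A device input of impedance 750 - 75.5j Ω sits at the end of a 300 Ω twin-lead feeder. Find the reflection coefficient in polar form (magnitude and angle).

Γ ≈ 0.433 ∠ -5.41°

Γ = (Z_L − Z_0)/(Z_L + Z_0) = (450 − j75.5)/(1050 − j75.5)
|Γ| = 456/1050 = 0.433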